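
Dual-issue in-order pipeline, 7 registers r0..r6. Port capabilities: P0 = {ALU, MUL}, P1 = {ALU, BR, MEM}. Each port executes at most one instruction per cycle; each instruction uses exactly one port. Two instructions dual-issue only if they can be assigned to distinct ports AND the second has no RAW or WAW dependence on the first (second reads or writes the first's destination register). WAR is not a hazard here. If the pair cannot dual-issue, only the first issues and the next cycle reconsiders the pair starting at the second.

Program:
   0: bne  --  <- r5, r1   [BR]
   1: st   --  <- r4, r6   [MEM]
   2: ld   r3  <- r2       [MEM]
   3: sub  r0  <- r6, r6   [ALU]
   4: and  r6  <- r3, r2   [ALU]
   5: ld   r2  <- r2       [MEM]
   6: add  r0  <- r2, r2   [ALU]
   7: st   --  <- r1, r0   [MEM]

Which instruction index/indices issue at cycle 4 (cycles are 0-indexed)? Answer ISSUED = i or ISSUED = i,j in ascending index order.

t=0 i0:bne.BR ; no-port BR/MEM
t=1 i1:st.MEM ; no-port MEM/MEM
t=2 i2/i3:ld.MEM;sub.ALU ; 2-wide
t=3 i4/i5:and.ALU;ld.MEM ; 2-wide
t=4 i6:add.ALU ; RAW r0
t=5 i7:st.MEM ; tail

ISSUED = 6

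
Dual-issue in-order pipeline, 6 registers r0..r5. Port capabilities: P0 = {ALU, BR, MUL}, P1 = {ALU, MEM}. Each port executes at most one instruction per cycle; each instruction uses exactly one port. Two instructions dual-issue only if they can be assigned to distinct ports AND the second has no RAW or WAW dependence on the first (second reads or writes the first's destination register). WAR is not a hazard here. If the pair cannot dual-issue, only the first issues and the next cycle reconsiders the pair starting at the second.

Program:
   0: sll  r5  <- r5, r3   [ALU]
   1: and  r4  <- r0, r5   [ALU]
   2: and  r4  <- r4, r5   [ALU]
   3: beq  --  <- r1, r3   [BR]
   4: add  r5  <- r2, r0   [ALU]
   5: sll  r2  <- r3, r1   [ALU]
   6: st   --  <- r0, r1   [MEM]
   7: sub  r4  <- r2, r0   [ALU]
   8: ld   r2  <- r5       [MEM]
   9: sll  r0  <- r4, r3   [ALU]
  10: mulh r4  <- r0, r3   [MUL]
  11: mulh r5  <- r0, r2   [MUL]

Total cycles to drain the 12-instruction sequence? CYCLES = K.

[0] i0  sll  -- RAW r5
[1] i1  and  -- RAW+WAW r4
[2] i2,i3  and beq  -- dual
[3] i4,i5  add sll  -- dual
[4] i6,i7  st sub  -- dual
[5] i8,i9  ld sll  -- dual
[6] i10  mulh  -- no-port MUL/MUL
[7] i11  mulh  -- tail

CYCLES = 8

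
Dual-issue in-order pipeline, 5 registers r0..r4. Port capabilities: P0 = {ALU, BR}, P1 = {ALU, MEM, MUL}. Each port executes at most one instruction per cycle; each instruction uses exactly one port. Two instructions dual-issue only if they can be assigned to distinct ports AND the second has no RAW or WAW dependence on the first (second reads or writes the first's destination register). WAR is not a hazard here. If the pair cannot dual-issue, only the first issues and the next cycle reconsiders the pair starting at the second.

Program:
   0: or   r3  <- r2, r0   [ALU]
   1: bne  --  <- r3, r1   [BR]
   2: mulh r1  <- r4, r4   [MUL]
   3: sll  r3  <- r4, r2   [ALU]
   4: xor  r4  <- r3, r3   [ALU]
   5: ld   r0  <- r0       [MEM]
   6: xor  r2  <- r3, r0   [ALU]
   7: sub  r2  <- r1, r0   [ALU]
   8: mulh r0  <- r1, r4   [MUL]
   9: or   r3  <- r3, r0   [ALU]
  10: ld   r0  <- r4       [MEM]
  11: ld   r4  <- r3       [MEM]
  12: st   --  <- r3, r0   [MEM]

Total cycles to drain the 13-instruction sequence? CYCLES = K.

CYCLES = 9

#0 head=0: or i0 RAW r3
#1 head=1: bne mulh i1,i2 2-wide
#2 head=3: sll i3 RAW r3
#3 head=4: xor ld i4,i5 2-wide
#4 head=6: xor i6 WAW r2
#5 head=7: sub mulh i7,i8 2-wide
#6 head=9: or ld i9,i10 2-wide
#7 head=11: ld i11 no-port MEM/MEM
#8 head=12: st i12 tail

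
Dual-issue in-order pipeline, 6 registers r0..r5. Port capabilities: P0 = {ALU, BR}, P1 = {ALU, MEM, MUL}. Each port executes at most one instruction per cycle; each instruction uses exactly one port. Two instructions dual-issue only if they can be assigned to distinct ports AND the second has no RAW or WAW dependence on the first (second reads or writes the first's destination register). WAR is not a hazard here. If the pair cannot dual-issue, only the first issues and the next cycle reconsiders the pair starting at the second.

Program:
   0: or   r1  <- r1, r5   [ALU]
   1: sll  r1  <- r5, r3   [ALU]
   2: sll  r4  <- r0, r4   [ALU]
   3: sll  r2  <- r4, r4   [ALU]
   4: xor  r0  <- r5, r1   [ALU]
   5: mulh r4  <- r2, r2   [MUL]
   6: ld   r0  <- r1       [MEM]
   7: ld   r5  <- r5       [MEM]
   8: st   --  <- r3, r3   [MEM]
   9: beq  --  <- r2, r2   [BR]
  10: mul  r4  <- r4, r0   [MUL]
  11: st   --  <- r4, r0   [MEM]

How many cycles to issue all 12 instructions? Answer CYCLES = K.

CYCLES = 9

0. or @i0  | WAW r1
1. sll;sll @i1&i2  | dual
2. sll;xor @i3&i4  | dual
3. mulh @i5  | no-port MUL/MEM
4. ld @i6  | no-port MEM/MEM
5. ld @i7  | no-port MEM/MEM
6. st;beq @i8&i9  | dual
7. mul @i10  | no-port MUL/MEM
8. st @i11  | tail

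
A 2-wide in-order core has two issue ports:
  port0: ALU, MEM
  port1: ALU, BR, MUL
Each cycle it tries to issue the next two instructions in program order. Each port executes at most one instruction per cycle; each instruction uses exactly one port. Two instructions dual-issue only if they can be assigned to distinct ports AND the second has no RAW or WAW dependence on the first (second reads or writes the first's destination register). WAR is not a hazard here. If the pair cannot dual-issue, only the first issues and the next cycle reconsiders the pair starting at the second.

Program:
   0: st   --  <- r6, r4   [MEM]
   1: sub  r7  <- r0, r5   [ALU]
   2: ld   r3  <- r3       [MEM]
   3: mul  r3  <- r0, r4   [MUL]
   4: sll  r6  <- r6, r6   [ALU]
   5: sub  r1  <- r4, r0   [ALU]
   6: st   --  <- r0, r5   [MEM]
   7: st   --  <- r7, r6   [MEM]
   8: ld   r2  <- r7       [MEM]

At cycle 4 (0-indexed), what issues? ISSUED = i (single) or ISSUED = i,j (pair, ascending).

ISSUED = 7

t=0 i0&i1:st.MEM sub.ALU ; pair
t=1 i2:ld.MEM ; WAW r3
t=2 i3&i4:mul.MUL sll.ALU ; pair
t=3 i5&i6:sub.ALU st.MEM ; pair
t=4 i7:st.MEM ; no-port MEM/MEM
t=5 i8:ld.MEM ; tail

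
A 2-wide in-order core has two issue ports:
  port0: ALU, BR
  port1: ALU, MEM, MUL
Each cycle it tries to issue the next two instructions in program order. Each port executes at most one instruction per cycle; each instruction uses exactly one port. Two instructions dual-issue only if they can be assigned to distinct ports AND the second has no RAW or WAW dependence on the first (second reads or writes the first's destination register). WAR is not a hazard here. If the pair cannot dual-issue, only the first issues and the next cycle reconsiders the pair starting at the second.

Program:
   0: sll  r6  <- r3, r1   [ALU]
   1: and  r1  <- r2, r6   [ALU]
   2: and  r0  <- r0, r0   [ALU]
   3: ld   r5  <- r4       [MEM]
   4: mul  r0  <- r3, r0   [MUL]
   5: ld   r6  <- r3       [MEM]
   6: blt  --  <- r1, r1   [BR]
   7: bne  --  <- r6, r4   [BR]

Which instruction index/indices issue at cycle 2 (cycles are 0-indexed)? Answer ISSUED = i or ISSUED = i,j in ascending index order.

ISSUED = 3

c0: i0 sll  RAW r6
c1: i1+i2 and/and  pair
c2: i3 ld  no-port MEM/MUL
c3: i4 mul  no-port MUL/MEM
c4: i5+i6 ld/blt  pair
c5: i7 bne  tail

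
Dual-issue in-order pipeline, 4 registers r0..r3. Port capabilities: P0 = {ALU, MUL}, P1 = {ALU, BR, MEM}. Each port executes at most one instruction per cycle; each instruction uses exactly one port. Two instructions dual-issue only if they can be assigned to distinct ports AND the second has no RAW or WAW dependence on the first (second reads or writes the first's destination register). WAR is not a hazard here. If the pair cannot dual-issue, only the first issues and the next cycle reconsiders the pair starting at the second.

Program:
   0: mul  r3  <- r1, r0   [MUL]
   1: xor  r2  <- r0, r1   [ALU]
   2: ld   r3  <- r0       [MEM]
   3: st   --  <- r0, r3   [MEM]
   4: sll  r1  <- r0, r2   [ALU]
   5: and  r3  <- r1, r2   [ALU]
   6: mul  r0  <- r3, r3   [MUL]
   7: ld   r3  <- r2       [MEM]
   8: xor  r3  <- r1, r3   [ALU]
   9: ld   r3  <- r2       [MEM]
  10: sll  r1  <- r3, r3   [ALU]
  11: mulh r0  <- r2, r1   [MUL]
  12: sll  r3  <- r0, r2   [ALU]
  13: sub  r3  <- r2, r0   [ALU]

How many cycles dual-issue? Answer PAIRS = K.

c0: i0,i1 mul xor  2-wide
c1: i2 ld  no-port MEM/MEM
c2: i3,i4 st sll  2-wide
c3: i5 and  RAW r3
c4: i6,i7 mul ld  2-wide
c5: i8 xor  WAW r3
c6: i9 ld  RAW r3
c7: i10 sll  RAW r1
c8: i11 mulh  RAW r0
c9: i12 sll  WAW r3
c10: i13 sub  tail

PAIRS = 3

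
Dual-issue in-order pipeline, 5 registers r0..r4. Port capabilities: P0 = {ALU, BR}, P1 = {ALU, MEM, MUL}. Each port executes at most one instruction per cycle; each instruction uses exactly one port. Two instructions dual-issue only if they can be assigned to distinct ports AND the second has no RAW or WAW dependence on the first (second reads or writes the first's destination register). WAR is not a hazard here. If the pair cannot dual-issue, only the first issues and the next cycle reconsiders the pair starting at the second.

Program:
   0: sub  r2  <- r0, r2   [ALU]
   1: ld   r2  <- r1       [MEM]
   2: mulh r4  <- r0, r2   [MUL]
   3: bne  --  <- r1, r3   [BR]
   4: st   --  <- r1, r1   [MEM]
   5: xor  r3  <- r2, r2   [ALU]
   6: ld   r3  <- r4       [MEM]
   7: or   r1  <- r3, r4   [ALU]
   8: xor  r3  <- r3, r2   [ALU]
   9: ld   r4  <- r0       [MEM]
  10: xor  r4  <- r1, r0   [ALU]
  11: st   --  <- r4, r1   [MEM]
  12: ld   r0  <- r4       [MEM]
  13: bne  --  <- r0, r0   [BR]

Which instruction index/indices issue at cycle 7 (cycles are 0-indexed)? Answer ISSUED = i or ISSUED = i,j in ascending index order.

#0 head=0: sub i0 WAW r2
#1 head=1: ld i1 no-port MEM/MUL
#2 head=2: mulh/bne i2/i3 2-wide
#3 head=4: st/xor i4/i5 2-wide
#4 head=6: ld i6 RAW r3
#5 head=7: or/xor i7/i8 2-wide
#6 head=9: ld i9 WAW r4
#7 head=10: xor i10 RAW r4
#8 head=11: st i11 no-port MEM/MEM
#9 head=12: ld i12 RAW r0
#10 head=13: bne i13 tail

ISSUED = 10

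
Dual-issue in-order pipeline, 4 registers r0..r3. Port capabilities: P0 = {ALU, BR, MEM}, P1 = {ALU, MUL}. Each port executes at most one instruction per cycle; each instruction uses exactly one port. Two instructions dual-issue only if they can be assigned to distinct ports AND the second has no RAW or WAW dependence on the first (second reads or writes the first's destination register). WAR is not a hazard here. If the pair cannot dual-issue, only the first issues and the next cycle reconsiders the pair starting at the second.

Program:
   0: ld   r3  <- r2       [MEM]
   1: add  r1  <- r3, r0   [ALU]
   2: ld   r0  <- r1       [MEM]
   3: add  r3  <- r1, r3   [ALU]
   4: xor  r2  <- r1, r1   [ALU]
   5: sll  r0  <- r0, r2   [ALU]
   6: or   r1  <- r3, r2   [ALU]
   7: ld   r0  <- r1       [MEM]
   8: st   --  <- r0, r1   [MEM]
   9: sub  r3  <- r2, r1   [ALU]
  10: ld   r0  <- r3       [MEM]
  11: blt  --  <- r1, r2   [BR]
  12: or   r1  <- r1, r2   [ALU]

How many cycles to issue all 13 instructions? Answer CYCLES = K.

CYCLES = 9

#0 head=0: ld.MEM i0 RAW r3
#1 head=1: add.ALU i1 RAW r1
#2 head=2: ld.MEM+add.ALU i2&i3 pair
#3 head=4: xor.ALU i4 RAW r2
#4 head=5: sll.ALU+or.ALU i5&i6 pair
#5 head=7: ld.MEM i7 no-port MEM/MEM
#6 head=8: st.MEM+sub.ALU i8&i9 pair
#7 head=10: ld.MEM i10 no-port MEM/BR
#8 head=11: blt.BR+or.ALU i11&i12 pair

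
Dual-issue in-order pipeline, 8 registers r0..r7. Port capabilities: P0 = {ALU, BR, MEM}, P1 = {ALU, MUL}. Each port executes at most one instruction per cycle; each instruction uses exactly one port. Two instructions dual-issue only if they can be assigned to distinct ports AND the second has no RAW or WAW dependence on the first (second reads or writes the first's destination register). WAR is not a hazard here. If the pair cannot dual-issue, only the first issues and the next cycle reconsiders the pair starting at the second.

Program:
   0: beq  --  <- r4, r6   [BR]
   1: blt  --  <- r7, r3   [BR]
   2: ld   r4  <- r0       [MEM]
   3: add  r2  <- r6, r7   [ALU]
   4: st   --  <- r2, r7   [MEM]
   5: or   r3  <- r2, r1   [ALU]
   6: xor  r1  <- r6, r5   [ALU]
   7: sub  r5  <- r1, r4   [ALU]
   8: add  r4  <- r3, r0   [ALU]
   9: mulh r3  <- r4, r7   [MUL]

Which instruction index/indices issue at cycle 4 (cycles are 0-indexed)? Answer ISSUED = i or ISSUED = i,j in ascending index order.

ISSUED = 6

c0: i0 beq  no-port BR/BR
c1: i1 blt  no-port BR/MEM
c2: i2+i3 ld;add  pair
c3: i4+i5 st;or  pair
c4: i6 xor  RAW r1
c5: i7+i8 sub;add  pair
c6: i9 mulh  tail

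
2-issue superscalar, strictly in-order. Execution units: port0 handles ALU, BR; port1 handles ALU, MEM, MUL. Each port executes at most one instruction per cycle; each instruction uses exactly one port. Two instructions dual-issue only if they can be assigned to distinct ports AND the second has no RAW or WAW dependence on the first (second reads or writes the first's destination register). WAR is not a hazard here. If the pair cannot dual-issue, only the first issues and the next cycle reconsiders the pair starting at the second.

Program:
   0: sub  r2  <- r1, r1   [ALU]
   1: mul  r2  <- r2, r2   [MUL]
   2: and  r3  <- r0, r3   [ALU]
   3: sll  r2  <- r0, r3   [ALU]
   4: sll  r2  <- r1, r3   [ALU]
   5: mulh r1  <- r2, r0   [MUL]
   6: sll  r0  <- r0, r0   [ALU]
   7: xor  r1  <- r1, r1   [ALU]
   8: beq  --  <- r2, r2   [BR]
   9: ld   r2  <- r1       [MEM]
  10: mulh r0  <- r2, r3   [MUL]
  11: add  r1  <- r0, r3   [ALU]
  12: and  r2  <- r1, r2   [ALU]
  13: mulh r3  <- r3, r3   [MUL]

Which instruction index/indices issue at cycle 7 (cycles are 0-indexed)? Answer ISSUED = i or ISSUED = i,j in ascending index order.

0. sub.ALU @i0  | RAW+WAW r2
1. mul.MUL+and.ALU @i1,i2  | dual
2. sll.ALU @i3  | WAW r2
3. sll.ALU @i4  | RAW r2
4. mulh.MUL+sll.ALU @i5,i6  | dual
5. xor.ALU+beq.BR @i7,i8  | dual
6. ld.MEM @i9  | no-port MEM/MUL
7. mulh.MUL @i10  | RAW r0
8. add.ALU @i11  | RAW r1
9. and.ALU+mulh.MUL @i12,i13  | dual

ISSUED = 10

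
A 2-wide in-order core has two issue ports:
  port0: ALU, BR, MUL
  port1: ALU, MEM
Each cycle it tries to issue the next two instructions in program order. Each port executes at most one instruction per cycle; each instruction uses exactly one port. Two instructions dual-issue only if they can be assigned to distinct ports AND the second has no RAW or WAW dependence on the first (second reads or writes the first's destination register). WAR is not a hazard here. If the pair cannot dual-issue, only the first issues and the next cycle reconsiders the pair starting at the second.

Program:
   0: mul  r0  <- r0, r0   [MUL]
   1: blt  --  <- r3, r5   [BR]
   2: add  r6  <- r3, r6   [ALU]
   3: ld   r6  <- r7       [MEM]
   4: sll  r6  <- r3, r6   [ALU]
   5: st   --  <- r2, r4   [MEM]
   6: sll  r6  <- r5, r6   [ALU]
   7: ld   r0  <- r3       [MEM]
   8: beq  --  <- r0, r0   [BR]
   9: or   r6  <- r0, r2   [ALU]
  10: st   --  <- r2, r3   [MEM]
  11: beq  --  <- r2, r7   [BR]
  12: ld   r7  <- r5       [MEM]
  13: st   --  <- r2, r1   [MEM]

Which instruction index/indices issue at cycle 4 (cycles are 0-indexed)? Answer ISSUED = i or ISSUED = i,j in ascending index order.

0. mul.MUL @i0  | no-port MUL/BR
1. blt.BR add.ALU @i1+i2  | 2-wide
2. ld.MEM @i3  | RAW+WAW r6
3. sll.ALU st.MEM @i4+i5  | 2-wide
4. sll.ALU ld.MEM @i6+i7  | 2-wide
5. beq.BR or.ALU @i8+i9  | 2-wide
6. st.MEM beq.BR @i10+i11  | 2-wide
7. ld.MEM @i12  | no-port MEM/MEM
8. st.MEM @i13  | tail

ISSUED = 6,7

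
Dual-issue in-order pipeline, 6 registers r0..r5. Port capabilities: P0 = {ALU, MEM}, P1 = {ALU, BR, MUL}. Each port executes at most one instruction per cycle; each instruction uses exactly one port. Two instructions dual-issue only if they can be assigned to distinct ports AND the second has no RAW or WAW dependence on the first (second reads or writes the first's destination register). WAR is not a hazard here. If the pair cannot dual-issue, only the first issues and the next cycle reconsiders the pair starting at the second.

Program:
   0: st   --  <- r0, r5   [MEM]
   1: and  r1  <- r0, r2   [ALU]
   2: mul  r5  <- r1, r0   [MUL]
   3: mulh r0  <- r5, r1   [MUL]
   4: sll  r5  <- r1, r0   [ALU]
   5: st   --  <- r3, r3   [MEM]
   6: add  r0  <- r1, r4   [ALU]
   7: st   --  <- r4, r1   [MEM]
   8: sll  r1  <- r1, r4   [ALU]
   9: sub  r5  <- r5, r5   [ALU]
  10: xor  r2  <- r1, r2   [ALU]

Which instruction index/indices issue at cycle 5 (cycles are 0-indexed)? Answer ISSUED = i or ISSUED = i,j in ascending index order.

#0 head=0: st.MEM/and.ALU i0+i1 2-wide
#1 head=2: mul.MUL i2 no-port MUL/MUL
#2 head=3: mulh.MUL i3 RAW r0
#3 head=4: sll.ALU/st.MEM i4+i5 2-wide
#4 head=6: add.ALU/st.MEM i6+i7 2-wide
#5 head=8: sll.ALU/sub.ALU i8+i9 2-wide
#6 head=10: xor.ALU i10 tail

ISSUED = 8,9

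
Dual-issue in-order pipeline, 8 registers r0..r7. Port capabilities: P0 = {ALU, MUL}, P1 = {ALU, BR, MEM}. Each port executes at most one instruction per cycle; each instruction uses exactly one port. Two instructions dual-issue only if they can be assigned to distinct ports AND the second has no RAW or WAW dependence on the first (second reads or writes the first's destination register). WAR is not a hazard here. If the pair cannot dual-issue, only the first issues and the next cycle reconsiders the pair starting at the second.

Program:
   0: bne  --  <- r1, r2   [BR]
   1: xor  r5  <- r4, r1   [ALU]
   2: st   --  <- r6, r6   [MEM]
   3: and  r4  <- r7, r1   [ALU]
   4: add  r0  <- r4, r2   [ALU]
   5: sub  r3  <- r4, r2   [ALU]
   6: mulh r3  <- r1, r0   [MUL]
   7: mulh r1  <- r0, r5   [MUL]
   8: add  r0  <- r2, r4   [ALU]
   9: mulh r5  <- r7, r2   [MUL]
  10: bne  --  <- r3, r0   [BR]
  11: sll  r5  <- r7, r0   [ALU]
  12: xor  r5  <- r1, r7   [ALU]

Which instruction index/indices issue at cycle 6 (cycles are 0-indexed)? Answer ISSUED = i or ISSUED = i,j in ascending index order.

  cy0 -> i0&i1 (bne.BR+xor.ALU) pair
  cy1 -> i2&i3 (st.MEM+and.ALU) pair
  cy2 -> i4&i5 (add.ALU+sub.ALU) pair
  cy3 -> i6 (mulh.MUL) no-port MUL/MUL
  cy4 -> i7&i8 (mulh.MUL+add.ALU) pair
  cy5 -> i9&i10 (mulh.MUL+bne.BR) pair
  cy6 -> i11 (sll.ALU) WAW r5
  cy7 -> i12 (xor.ALU) tail

ISSUED = 11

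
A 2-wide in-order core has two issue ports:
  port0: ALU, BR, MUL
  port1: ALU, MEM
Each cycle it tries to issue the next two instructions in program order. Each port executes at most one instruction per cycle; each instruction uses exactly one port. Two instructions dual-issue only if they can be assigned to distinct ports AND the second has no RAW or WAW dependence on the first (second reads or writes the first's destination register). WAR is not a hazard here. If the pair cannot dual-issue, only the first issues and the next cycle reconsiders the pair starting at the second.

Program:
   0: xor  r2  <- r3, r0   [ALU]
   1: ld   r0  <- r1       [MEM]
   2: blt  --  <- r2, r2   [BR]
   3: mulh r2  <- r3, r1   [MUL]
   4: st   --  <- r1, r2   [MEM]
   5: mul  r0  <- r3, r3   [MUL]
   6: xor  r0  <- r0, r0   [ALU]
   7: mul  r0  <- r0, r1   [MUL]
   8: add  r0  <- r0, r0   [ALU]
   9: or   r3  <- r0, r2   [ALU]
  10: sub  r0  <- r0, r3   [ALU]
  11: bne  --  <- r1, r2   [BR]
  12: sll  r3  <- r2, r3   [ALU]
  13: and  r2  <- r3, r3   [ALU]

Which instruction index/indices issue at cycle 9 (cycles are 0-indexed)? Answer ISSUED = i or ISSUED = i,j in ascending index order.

ISSUED = 12

c0: i0&i1 xor+ld  2-wide
c1: i2 blt  no-port BR/MUL
c2: i3 mulh  RAW r2
c3: i4&i5 st+mul  2-wide
c4: i6 xor  RAW+WAW r0
c5: i7 mul  RAW+WAW r0
c6: i8 add  RAW r0
c7: i9 or  RAW r3
c8: i10&i11 sub+bne  2-wide
c9: i12 sll  RAW r3
c10: i13 and  tail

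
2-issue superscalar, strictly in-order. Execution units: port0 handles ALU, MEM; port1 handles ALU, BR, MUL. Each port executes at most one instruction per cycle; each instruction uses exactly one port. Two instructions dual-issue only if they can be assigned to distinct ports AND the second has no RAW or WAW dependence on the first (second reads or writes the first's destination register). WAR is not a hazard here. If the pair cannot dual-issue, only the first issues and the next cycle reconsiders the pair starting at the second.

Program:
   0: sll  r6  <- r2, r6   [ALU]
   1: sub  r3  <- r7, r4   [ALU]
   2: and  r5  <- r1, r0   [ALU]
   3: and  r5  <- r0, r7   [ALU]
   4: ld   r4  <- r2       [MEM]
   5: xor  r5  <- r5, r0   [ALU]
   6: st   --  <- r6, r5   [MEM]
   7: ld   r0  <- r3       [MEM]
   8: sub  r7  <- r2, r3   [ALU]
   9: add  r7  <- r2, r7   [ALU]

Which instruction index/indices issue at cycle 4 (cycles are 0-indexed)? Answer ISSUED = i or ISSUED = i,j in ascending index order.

  cy0 -> i0/i1 (sll/sub) dual
  cy1 -> i2 (and) WAW r5
  cy2 -> i3/i4 (and/ld) dual
  cy3 -> i5 (xor) RAW r5
  cy4 -> i6 (st) no-port MEM/MEM
  cy5 -> i7/i8 (ld/sub) dual
  cy6 -> i9 (add) tail

ISSUED = 6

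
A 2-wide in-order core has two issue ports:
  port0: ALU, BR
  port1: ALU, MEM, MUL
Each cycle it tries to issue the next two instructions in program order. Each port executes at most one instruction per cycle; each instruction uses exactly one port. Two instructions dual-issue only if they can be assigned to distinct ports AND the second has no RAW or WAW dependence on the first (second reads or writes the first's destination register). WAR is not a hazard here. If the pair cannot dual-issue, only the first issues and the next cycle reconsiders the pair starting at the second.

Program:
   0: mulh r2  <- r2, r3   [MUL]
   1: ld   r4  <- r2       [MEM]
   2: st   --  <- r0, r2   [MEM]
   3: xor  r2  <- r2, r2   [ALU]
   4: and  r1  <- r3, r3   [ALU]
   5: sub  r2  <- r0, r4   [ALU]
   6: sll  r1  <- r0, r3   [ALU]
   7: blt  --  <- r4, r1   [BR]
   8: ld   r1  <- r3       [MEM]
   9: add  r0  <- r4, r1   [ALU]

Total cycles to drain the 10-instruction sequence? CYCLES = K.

[0] i0  mulh.MUL  -- no-port MUL/MEM
[1] i1  ld.MEM  -- no-port MEM/MEM
[2] i2/i3  st.MEM;xor.ALU  -- pair
[3] i4/i5  and.ALU;sub.ALU  -- pair
[4] i6  sll.ALU  -- RAW r1
[5] i7/i8  blt.BR;ld.MEM  -- pair
[6] i9  add.ALU  -- tail

CYCLES = 7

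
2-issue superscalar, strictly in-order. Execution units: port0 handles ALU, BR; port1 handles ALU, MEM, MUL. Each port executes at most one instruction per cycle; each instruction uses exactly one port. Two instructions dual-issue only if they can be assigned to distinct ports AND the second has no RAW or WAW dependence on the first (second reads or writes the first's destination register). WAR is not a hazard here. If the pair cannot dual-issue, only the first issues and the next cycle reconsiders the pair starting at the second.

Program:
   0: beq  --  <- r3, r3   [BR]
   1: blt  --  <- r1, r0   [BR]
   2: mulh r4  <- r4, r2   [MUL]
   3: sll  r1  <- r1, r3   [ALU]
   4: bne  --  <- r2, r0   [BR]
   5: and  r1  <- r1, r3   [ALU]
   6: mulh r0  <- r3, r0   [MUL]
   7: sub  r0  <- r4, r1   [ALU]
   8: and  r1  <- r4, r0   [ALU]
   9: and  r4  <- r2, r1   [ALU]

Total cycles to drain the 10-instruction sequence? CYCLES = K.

CYCLES = 7

0. beq @i0  | no-port BR/BR
1. blt/mulh @i1/i2  | dual
2. sll/bne @i3/i4  | dual
3. and/mulh @i5/i6  | dual
4. sub @i7  | RAW r0
5. and @i8  | RAW r1
6. and @i9  | tail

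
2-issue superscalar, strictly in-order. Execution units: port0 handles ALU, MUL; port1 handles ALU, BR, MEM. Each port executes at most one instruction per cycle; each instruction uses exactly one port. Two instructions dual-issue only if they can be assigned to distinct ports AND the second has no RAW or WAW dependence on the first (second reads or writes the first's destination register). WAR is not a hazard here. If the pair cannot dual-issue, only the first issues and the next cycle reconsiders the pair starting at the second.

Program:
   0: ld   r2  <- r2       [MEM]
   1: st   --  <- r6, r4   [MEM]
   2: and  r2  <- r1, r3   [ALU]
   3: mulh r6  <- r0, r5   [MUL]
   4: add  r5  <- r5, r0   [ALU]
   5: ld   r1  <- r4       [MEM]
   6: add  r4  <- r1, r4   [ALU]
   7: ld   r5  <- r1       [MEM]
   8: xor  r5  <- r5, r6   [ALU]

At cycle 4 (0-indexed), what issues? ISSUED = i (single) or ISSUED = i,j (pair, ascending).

#0 head=0: ld i0 no-port MEM/MEM
#1 head=1: st+and i1+i2 pair
#2 head=3: mulh+add i3+i4 pair
#3 head=5: ld i5 RAW r1
#4 head=6: add+ld i6+i7 pair
#5 head=8: xor i8 tail

ISSUED = 6,7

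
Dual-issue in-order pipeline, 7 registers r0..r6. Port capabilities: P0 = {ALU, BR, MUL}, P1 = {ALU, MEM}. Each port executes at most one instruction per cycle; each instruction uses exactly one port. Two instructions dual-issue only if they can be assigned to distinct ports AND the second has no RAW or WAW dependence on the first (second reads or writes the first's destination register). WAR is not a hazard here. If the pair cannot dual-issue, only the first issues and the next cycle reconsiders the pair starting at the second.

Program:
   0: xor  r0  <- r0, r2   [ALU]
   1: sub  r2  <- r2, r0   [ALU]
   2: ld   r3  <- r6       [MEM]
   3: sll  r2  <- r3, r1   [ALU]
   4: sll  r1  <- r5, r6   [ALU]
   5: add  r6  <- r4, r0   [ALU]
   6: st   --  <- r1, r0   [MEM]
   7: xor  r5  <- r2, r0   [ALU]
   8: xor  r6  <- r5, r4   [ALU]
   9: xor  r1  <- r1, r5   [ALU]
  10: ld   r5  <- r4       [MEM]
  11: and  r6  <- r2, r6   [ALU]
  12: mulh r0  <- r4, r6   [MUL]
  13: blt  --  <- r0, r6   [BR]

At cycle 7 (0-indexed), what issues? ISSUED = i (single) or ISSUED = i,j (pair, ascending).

0. xor @i0  | RAW r0
1. sub/ld @i1&i2  | 2-wide
2. sll/sll @i3&i4  | 2-wide
3. add/st @i5&i6  | 2-wide
4. xor @i7  | RAW r5
5. xor/xor @i8&i9  | 2-wide
6. ld/and @i10&i11  | 2-wide
7. mulh @i12  | no-port MUL/BR
8. blt @i13  | tail

ISSUED = 12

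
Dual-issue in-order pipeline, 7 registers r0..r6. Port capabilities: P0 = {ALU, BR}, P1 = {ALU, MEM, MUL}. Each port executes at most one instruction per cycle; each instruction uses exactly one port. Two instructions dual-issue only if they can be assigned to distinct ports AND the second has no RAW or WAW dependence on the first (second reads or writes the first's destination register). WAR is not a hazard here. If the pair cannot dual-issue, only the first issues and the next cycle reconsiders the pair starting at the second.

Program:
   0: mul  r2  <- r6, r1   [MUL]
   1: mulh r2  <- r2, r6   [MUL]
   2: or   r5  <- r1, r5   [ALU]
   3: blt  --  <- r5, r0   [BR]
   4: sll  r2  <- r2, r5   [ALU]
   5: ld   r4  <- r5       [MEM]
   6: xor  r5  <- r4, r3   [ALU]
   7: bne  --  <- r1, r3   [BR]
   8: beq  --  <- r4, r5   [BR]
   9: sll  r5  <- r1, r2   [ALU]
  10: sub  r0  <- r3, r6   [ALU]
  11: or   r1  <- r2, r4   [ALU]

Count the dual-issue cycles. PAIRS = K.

PAIRS = 5

#0 head=0: mul i0 no-port MUL/MUL
#1 head=1: mulh or i1/i2 dual
#2 head=3: blt sll i3/i4 dual
#3 head=5: ld i5 RAW r4
#4 head=6: xor bne i6/i7 dual
#5 head=8: beq sll i8/i9 dual
#6 head=10: sub or i10/i11 dual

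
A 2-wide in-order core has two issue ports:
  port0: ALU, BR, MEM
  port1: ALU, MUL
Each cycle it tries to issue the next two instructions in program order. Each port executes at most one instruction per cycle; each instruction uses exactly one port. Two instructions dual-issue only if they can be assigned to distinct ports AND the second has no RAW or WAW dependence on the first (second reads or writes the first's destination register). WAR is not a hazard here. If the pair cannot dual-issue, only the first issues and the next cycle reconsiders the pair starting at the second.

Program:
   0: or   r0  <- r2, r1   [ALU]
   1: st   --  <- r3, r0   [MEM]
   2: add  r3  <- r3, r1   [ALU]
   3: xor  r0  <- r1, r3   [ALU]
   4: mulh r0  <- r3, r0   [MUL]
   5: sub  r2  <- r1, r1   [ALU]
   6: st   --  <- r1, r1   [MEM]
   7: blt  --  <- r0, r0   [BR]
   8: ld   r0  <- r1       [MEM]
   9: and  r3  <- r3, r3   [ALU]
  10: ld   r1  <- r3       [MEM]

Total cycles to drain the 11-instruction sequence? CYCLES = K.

t=0 i0:or ; RAW r0
t=1 i1,i2:st add ; dual
t=2 i3:xor ; RAW+WAW r0
t=3 i4,i5:mulh sub ; dual
t=4 i6:st ; no-port MEM/BR
t=5 i7:blt ; no-port BR/MEM
t=6 i8,i9:ld and ; dual
t=7 i10:ld ; tail

CYCLES = 8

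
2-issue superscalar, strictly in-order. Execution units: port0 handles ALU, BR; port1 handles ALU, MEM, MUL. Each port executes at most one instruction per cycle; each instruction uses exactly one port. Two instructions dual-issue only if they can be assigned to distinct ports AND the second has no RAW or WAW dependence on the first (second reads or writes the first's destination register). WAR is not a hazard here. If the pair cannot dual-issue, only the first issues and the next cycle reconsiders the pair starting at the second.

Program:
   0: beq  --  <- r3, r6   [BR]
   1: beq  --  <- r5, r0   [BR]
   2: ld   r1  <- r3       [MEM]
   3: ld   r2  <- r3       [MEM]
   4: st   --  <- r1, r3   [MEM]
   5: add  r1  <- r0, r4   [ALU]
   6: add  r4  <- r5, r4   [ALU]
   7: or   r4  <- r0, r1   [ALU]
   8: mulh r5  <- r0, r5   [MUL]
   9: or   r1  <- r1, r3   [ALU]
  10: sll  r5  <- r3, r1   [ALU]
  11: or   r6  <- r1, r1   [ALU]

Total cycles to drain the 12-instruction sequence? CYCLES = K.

CYCLES = 8

t=0 i0:beq ; no-port BR/BR
t=1 i1&i2:beq/ld ; 2-wide
t=2 i3:ld ; no-port MEM/MEM
t=3 i4&i5:st/add ; 2-wide
t=4 i6:add ; WAW r4
t=5 i7&i8:or/mulh ; 2-wide
t=6 i9:or ; RAW r1
t=7 i10&i11:sll/or ; 2-wide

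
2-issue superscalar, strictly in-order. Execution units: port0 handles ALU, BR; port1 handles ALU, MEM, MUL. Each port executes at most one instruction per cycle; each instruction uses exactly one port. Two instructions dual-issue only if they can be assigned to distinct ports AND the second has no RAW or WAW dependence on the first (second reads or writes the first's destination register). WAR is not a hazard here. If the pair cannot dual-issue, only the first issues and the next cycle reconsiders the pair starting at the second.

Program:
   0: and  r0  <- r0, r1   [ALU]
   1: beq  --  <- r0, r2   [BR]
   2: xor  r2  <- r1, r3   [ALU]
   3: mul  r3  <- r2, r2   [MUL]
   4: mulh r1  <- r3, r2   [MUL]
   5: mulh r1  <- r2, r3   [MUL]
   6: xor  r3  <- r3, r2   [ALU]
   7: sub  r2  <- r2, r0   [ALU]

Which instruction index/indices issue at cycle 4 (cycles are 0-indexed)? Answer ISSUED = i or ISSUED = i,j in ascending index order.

ISSUED = 5,6

t=0 i0:and ; RAW r0
t=1 i1,i2:beq;xor ; dual
t=2 i3:mul ; no-port MUL/MUL
t=3 i4:mulh ; no-port MUL/MUL
t=4 i5,i6:mulh;xor ; dual
t=5 i7:sub ; tail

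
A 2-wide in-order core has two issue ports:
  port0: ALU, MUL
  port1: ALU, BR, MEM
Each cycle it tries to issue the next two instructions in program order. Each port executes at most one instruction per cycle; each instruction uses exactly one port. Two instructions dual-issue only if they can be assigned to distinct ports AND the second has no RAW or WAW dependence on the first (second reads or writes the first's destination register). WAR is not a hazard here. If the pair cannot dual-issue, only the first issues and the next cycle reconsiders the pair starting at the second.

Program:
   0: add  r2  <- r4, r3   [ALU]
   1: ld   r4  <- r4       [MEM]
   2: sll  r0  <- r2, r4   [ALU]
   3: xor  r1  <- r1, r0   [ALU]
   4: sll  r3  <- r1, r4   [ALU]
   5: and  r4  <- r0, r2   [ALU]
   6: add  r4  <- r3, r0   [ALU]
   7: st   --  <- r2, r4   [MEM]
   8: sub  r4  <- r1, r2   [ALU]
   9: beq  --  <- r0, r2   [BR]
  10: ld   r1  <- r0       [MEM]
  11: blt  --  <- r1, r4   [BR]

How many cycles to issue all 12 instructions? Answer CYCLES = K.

0. add+ld @i0,i1  | pair
1. sll @i2  | RAW r0
2. xor @i3  | RAW r1
3. sll+and @i4,i5  | pair
4. add @i6  | RAW r4
5. st+sub @i7,i8  | pair
6. beq @i9  | no-port BR/MEM
7. ld @i10  | no-port MEM/BR
8. blt @i11  | tail

CYCLES = 9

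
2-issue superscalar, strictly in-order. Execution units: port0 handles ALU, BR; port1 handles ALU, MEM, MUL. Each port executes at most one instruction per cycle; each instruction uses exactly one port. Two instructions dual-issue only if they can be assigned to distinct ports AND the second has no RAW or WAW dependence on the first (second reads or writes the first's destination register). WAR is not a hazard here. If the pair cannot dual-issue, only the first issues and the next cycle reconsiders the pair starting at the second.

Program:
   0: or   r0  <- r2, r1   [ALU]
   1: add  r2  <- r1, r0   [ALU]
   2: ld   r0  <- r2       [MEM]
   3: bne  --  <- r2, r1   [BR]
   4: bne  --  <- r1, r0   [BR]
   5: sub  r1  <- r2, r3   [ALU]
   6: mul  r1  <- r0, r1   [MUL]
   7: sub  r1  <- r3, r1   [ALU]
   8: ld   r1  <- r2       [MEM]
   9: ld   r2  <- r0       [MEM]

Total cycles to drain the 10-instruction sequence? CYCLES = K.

0. or.ALU @i0  | RAW r0
1. add.ALU @i1  | RAW r2
2. ld.MEM+bne.BR @i2&i3  | dual
3. bne.BR+sub.ALU @i4&i5  | dual
4. mul.MUL @i6  | RAW+WAW r1
5. sub.ALU @i7  | WAW r1
6. ld.MEM @i8  | no-port MEM/MEM
7. ld.MEM @i9  | tail

CYCLES = 8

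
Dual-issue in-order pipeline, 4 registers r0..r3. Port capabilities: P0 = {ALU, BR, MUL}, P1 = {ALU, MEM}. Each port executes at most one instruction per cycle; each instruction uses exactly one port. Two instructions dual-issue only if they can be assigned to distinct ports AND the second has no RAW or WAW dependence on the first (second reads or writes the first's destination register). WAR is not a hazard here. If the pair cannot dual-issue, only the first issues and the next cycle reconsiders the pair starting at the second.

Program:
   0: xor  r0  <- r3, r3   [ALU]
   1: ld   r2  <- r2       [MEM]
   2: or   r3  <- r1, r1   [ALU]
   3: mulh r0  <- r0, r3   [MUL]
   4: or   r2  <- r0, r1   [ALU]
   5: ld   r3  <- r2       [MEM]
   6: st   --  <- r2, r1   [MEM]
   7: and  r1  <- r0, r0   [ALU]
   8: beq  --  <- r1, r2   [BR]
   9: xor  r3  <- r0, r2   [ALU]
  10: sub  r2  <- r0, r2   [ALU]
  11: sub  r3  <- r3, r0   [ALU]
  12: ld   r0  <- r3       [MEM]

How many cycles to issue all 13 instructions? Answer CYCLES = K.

CYCLES = 9

t=0 i0,i1:xor.ALU;ld.MEM ; dual
t=1 i2:or.ALU ; RAW r3
t=2 i3:mulh.MUL ; RAW r0
t=3 i4:or.ALU ; RAW r2
t=4 i5:ld.MEM ; no-port MEM/MEM
t=5 i6,i7:st.MEM;and.ALU ; dual
t=6 i8,i9:beq.BR;xor.ALU ; dual
t=7 i10,i11:sub.ALU;sub.ALU ; dual
t=8 i12:ld.MEM ; tail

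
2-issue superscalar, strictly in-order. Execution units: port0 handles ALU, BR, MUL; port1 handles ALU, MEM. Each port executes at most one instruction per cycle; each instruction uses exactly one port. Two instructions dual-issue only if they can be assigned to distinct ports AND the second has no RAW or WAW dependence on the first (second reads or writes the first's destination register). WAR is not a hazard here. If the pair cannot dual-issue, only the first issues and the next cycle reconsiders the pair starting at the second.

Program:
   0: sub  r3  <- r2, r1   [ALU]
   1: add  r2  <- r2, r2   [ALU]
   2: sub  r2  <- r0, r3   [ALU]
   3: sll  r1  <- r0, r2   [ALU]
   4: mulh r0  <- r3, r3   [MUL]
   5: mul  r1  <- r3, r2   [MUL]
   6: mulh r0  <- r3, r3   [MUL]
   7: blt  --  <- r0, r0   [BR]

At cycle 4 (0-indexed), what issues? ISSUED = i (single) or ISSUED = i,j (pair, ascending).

  cy0 -> i0/i1 (sub.ALU/add.ALU) dual
  cy1 -> i2 (sub.ALU) RAW r2
  cy2 -> i3/i4 (sll.ALU/mulh.MUL) dual
  cy3 -> i5 (mul.MUL) no-port MUL/MUL
  cy4 -> i6 (mulh.MUL) no-port MUL/BR
  cy5 -> i7 (blt.BR) tail

ISSUED = 6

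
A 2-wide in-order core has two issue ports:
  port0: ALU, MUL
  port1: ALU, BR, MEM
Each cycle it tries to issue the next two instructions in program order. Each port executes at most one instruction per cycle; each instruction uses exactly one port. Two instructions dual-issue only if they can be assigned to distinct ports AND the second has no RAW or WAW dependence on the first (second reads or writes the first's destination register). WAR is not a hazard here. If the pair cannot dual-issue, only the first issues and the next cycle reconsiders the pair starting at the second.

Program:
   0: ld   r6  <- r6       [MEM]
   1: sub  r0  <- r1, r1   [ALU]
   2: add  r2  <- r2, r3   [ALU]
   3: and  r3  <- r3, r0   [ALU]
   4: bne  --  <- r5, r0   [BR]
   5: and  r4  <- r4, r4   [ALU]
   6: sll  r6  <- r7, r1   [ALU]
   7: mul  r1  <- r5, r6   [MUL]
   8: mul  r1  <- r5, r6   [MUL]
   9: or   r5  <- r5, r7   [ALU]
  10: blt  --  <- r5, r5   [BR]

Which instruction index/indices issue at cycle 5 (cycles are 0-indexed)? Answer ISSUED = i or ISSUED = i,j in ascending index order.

ISSUED = 8,9

t=0 i0&i1:ld.MEM+sub.ALU ; dual
t=1 i2&i3:add.ALU+and.ALU ; dual
t=2 i4&i5:bne.BR+and.ALU ; dual
t=3 i6:sll.ALU ; RAW r6
t=4 i7:mul.MUL ; no-port MUL/MUL
t=5 i8&i9:mul.MUL+or.ALU ; dual
t=6 i10:blt.BR ; tail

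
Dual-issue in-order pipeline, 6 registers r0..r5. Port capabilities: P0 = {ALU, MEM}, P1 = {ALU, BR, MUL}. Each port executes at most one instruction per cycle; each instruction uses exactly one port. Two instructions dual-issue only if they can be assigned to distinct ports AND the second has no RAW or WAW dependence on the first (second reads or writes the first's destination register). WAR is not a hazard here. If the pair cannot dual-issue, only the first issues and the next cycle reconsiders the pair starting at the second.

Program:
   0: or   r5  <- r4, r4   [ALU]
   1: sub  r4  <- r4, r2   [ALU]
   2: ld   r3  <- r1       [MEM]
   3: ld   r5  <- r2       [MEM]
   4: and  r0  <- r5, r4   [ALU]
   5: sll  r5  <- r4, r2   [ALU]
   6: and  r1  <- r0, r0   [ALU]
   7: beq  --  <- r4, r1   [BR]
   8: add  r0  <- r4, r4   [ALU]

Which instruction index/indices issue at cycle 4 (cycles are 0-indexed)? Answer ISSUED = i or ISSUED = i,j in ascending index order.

  cy0 -> i0&i1 (or.ALU/sub.ALU) 2-wide
  cy1 -> i2 (ld.MEM) no-port MEM/MEM
  cy2 -> i3 (ld.MEM) RAW r5
  cy3 -> i4&i5 (and.ALU/sll.ALU) 2-wide
  cy4 -> i6 (and.ALU) RAW r1
  cy5 -> i7&i8 (beq.BR/add.ALU) 2-wide

ISSUED = 6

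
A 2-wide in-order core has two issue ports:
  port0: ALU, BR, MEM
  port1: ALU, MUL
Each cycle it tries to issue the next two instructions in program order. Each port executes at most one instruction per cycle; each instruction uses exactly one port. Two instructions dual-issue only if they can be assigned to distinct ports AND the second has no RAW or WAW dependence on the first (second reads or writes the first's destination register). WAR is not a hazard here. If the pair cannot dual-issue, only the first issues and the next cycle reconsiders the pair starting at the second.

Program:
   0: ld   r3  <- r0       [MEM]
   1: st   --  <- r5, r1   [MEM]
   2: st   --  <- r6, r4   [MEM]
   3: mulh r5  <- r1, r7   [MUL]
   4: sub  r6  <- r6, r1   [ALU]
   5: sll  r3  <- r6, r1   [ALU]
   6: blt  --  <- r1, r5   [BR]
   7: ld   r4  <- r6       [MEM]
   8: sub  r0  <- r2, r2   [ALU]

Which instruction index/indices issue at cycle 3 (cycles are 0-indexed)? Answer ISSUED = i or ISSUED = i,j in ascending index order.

ISSUED = 4

#0 head=0: ld i0 no-port MEM/MEM
#1 head=1: st i1 no-port MEM/MEM
#2 head=2: st+mulh i2,i3 dual
#3 head=4: sub i4 RAW r6
#4 head=5: sll+blt i5,i6 dual
#5 head=7: ld+sub i7,i8 dual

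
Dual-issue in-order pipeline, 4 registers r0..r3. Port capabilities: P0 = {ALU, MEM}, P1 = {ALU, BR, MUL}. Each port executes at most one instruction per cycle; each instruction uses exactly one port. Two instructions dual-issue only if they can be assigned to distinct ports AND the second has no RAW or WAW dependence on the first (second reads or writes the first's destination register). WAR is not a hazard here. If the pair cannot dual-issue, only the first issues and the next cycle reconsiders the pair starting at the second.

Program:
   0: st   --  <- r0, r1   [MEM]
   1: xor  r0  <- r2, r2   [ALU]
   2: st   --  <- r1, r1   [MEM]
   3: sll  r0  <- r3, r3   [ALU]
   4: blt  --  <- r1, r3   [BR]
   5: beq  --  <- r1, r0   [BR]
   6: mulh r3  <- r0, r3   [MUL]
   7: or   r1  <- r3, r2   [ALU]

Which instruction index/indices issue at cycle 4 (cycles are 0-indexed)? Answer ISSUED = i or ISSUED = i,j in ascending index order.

0. st.MEM;xor.ALU @i0+i1  | pair
1. st.MEM;sll.ALU @i2+i3  | pair
2. blt.BR @i4  | no-port BR/BR
3. beq.BR @i5  | no-port BR/MUL
4. mulh.MUL @i6  | RAW r3
5. or.ALU @i7  | tail

ISSUED = 6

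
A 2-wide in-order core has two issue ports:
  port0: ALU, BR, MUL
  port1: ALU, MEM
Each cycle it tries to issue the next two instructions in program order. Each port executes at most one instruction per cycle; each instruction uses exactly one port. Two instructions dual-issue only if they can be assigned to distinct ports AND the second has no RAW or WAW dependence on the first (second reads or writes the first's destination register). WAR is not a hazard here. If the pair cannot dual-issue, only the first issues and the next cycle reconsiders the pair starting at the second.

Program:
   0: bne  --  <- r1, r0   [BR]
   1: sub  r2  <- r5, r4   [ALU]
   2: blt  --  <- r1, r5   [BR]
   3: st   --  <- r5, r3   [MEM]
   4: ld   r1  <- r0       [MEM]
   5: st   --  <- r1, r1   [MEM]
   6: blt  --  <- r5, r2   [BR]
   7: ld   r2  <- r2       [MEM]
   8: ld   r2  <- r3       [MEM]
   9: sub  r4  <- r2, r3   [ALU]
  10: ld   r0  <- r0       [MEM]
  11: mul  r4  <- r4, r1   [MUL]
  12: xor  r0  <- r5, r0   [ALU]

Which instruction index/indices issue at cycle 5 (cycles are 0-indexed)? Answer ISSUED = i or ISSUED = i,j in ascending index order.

c0: i0,i1 bne.BR;sub.ALU  2-wide
c1: i2,i3 blt.BR;st.MEM  2-wide
c2: i4 ld.MEM  no-port MEM/MEM
c3: i5,i6 st.MEM;blt.BR  2-wide
c4: i7 ld.MEM  no-port MEM/MEM
c5: i8 ld.MEM  RAW r2
c6: i9,i10 sub.ALU;ld.MEM  2-wide
c7: i11,i12 mul.MUL;xor.ALU  2-wide

ISSUED = 8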